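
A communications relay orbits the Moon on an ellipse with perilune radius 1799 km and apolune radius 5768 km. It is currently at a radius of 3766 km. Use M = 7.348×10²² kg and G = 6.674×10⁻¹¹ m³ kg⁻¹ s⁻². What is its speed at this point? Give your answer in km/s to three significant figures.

v ≈ 1.14 km/s

μ = GM = 6.674×10⁻¹¹ × 7.348×10²² = 4.904×10¹² m³/s².
Semi-major axis a = (r_p + r_a)/2 = 3783.5 km = 3.784×10⁶ m.
Vis-viva: v² = μ(2/r − 1/a) = 4.904×10¹² × (5.311×10⁻⁷ − 2.643×10⁻⁷) = 1.308×10⁶ m²/s².
v = 1144 m/s = 1.144 km/s.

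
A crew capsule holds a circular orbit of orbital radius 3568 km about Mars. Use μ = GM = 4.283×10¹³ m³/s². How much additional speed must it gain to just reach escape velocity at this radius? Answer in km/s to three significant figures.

r = 3568 km = 3.568×10⁶ m.
Circular speed v_c = √(μ/r) = 3465 m/s.
Escape speed v_esc = √(2μ/r) = √2 × v_c = 4900 m/s.
Δv = v_esc − v_c = 1435 m/s = 1.435 km/s.

Δv ≈ 1.44 km/s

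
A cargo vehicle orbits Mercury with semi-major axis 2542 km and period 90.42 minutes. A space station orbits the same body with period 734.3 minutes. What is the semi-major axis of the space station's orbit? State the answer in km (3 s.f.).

a₂ ≈ 10300 km

Kepler's third law: a³ ∝ T², so a₂ = a₁ (T₂/T₁)^(2/3).
T₂/T₁ = 8.121, (T₂/T₁)^(2/3) = 4.040.
a₂ = 2542 × 4.040 = 10270 km.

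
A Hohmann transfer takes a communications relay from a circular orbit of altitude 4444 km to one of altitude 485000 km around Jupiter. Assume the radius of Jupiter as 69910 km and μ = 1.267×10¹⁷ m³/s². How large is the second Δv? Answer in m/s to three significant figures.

r₁ = 69910 + 4444 = 74354 km = 7.4354×10⁷ m.
r₂ = 69910 + 485000 = 554910 km = 5.5491×10⁸ m.
Transfer ellipse a_t = (r₁ + r₂)/2 = 3.146×10⁸ m.
At r₁: circular v_c1 = √(μ/r₁) = 41280 m/s; transfer-perijove v_p = √[μ(2/r₁ − 1/a_t)] = 54820 m/s.
At r₂: circular v_c2 = √(μ/r₂) = 15110 m/s; transfer-apojove v_a = √[μ(2/r₂ − 1/a_t)] = 7346 m/s.
Δv₂ = v_c2 − v_a = 7765 m/s.

Δv ≈ 7760 m/s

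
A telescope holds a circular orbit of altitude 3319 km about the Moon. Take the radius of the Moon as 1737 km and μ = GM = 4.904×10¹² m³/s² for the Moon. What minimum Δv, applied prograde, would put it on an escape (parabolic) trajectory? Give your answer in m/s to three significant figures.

Δv ≈ 408 m/s

r = 1737 + 3319 = 5056.0 km = 5.0560×10⁶ m.
Circular speed v_c = √(μ/r) = 984.9 m/s.
Escape speed v_esc = √(2μ/r) = √2 × v_c = 1393 m/s.
Δv = v_esc − v_c = 407.9 m/s.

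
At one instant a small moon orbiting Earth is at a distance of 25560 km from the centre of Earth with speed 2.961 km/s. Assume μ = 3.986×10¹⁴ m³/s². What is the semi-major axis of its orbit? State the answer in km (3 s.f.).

r = 2.556×10⁷ m.
Specific orbital energy ε = v²/2 − μ/r = (2961)²/2 − 3.986×10¹⁴/2.556×10⁷ = -1.121×10⁷ J/kg.
Since ε = −μ/(2a), a = −μ/(2ε) = 1.778×10⁷ m = 17777 km.

a ≈ 17800 km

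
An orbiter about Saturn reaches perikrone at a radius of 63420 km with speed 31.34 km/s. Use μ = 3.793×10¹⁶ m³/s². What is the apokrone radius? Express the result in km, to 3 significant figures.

apokrone radius ≈ 2.91×10⁵ km

r_p = 6.342×10⁷ m.
Specific energy ε = v²/2 − μ/r = -1.070×10⁸ J/kg, so a = −μ/(2ε) = 1.773×10⁸ m.
The apsides satisfy r_p + r_a = 2a, so the apokrone radius is 2a − r_p = 2.911×10⁸ m = 2.9114×10⁵ km.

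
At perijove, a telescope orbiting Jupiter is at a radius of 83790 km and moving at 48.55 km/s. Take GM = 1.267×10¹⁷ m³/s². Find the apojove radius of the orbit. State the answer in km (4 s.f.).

apojove radius ≈ 2.960×10⁵ km

r_p = 8.379×10⁷ m.
Specific energy ε = v²/2 − μ/r = -3.336×10⁸ J/kg, so a = −μ/(2ε) = 1.899×10⁸ m.
The apsides satisfy r_p + r_a = 2a, so the apojove radius is 2a − r_p = 2.960×10⁸ m = 2.9605×10⁵ km.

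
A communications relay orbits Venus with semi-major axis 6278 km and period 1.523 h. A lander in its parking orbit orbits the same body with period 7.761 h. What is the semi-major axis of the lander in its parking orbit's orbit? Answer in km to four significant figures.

a₂ ≈ 18590 km

Kepler's third law: a³ ∝ T², so a₂ = a₁ (T₂/T₁)^(2/3).
T₂/T₁ = 5.096, (T₂/T₁)^(2/3) = 2.961.
a₂ = 6278 × 2.961 = 18590 km.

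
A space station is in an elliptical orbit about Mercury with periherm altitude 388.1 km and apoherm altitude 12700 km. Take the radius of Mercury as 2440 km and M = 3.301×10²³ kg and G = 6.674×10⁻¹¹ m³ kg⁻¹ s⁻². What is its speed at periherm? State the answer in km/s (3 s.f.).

μ = GM = 6.674×10⁻¹¹ × 3.301×10²³ = 2.203×10¹³ m³/s².
r_p = 2440 + 388.1 = 2828.1 km = 2.8281×10⁶ m.
r_a = 2440 + 12700 = 15140 km = 1.5140×10⁷ m.
Semi-major axis a = (r_p + r_a)/2 = 8984.0 km = 8.984×10⁶ m.
Vis-viva: v² = μ(2/r − 1/a) = 2.203×10¹³ × (7.072×10⁻⁷ − 1.113×10⁻⁷) = 1.313×10⁷ m²/s².
v = 3623 m/s = 3.623 km/s.

v ≈ 3.62 km/s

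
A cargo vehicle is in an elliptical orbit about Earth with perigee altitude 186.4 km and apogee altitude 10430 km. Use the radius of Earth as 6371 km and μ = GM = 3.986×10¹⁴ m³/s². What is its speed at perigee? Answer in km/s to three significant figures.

r_p = 6371 + 186.4 = 6557.4 km = 6.5574×10⁶ m.
r_a = 6371 + 10430 = 16801 km = 1.6801×10⁷ m.
Semi-major axis a = (r_p + r_a)/2 = 11679 km = 1.168×10⁷ m.
Vis-viva: v² = μ(2/r − 1/a) = 3.986×10¹⁴ × (3.050×10⁻⁷ − 8.562×10⁻⁸) = 8.744×10⁷ m²/s².
v = 9351 m/s = 9.351 km/s.

v ≈ 9.35 km/s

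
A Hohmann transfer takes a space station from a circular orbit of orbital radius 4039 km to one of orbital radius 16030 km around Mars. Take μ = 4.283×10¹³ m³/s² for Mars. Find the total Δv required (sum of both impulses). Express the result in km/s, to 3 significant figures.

r₁ = 4039 km = 4.039×10⁶ m.
r₂ = 16030 km = 1.603×10⁷ m.
Transfer ellipse a_t = (r₁ + r₂)/2 = 1.003×10⁷ m.
At r₁: circular v_c1 = √(μ/r₁) = 3256 m/s; transfer-periapsis v_p = √[μ(2/r₁ − 1/a_t)] = 4116 m/s.
Δv₁ = v_p − v_c1 = 859.4 m/s.
At r₂: circular v_c2 = √(μ/r₂) = 1635 m/s; transfer-apoapsis v_a = √[μ(2/r₂ − 1/a_t)] = 1037 m/s.
Δv₂ = v_c2 − v_a = 597.5 m/s.
Total Δv = Δv₁ + Δv₂ = 1457 m/s = 1.457 km/s.

Δv_total ≈ 1.46 km/s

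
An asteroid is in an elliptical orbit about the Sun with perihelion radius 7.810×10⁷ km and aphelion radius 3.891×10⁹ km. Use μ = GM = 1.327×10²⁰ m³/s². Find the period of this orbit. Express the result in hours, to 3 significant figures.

T ≈ 424000 hours

Semi-major axis a = (r_p + r_a)/2 = (7.8100×10⁷ + 3.8910×10⁹)/2 = 1.9846×10⁹ km = 1.985×10¹² m.
By Kepler's third law T = 2π√(a³/μ) = 2π × 2.427×10⁸ = 1.525×10⁹ s.
= 4.236×10⁵ hours.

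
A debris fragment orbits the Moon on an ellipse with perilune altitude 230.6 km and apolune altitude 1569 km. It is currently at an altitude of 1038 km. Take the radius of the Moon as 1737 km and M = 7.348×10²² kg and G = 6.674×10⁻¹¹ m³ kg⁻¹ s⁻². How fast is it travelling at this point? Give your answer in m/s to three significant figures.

v ≈ 1290 m/s

μ = GM = 6.674×10⁻¹¹ × 7.348×10²² = 4.904×10¹² m³/s².
r_p = 1737 + 230.6 = 1967.6 km = 1.9676×10⁶ m.
r_a = 1737 + 1569 = 3306.0 km = 3.3060×10⁶ m.
r = 1737 + 1038 = 2775.0 km = 2.775×10⁶ m.
Semi-major axis a = (r_p + r_a)/2 = 2636.8 km = 2.637×10⁶ m.
Vis-viva: v² = μ(2/r − 1/a) = 4.904×10¹² × (7.207×10⁻⁷ − 3.792×10⁻⁷) = 1.675×10⁶ m²/s².
v = 1294 m/s.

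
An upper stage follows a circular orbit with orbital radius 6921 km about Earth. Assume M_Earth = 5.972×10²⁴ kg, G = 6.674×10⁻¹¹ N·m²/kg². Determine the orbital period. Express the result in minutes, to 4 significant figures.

μ = GM = 6.674×10⁻¹¹ × 5.972×10²⁴ = 3.986×10¹⁴ m³/s².
r = 6921 km = 6.921×10⁶ m.
Kepler's third law: T = 2π√(r³/μ) = 2π√((6.921×10⁶)³ / 3.986×10¹⁴).
r³/μ = 8.318×10⁵ s², so T = 2π × 9.120×10² = 5.730×10³ s.
Converting: 5.730×10³ s ÷ 60.00 = 95.51 minutes.

T ≈ 95.51 minutes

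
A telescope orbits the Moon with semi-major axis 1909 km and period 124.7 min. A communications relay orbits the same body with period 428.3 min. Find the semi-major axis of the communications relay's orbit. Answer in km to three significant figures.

a₂ ≈ 4350 km

Kepler's third law: a³ ∝ T², so a₂ = a₁ (T₂/T₁)^(2/3).
T₂/T₁ = 3.435, (T₂/T₁)^(2/3) = 2.276.
a₂ = 1909 × 2.276 = 4346 km.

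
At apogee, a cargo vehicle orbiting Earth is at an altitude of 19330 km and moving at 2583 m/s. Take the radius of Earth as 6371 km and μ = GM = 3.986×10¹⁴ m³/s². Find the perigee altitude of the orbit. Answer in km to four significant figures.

perigee altitude ≈ 672.1 km

r_a = 6371 + 19330 = 25701 km = 2.570×10⁷ m.
Specific energy ε = v²/2 − μ/r = -1.217×10⁷ J/kg, so a = −μ/(2ε) = 1.637×10⁷ m.
The apsides satisfy r_p + r_a = 2a, so the perigee radius is 2a − r_a = 7.043×10⁶ m = 7043.1 km.
Perigee altitude = 7043.1 − 6371 = 672.12 km.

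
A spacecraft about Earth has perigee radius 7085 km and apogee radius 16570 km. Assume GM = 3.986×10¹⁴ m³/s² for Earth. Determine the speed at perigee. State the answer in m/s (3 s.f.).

Semi-major axis a = (r_p + r_a)/2 = 11828 km = 1.183×10⁷ m.
Vis-viva: v² = μ(2/r − 1/a) = 3.986×10¹⁴ × (2.823×10⁻⁷ − 8.455×10⁻⁸) = 7.882×10⁷ m²/s².
v = 8878 m/s.

v ≈ 8880 m/s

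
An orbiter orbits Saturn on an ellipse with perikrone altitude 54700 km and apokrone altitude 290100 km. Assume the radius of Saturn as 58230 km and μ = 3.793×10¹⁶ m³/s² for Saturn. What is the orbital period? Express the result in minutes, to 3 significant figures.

r_p = 58230 + 54700 = 112930 km = 1.1293×10⁸ m.
r_a = 58230 + 290100 = 348330 km = 3.4833×10⁸ m.
Semi-major axis a = (r_p + r_a)/2 = (1.1293×10⁵ + 3.4833×10⁵)/2 = 2.3063×10⁵ km = 2.306×10⁸ m.
By Kepler's third law T = 2π√(a³/μ) = 2π × 1.798×10⁴ = 1.130×10⁵ s.
= 1883 minutes.

T ≈ 1880 minutes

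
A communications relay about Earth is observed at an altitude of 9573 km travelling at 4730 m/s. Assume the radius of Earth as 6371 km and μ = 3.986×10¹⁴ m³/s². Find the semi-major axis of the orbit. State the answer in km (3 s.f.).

r = 6371 + 9573 = 15944 km = 1.594×10⁷ m.
Vis-viva rearranged: 1/a = 2/r − v²/μ = 1.254×10⁻⁷ − 5.613×10⁻⁸ = 6.931×10⁻⁸ m⁻¹.
a = 1.443×10⁷ m = 14428 km.

a ≈ 14400 km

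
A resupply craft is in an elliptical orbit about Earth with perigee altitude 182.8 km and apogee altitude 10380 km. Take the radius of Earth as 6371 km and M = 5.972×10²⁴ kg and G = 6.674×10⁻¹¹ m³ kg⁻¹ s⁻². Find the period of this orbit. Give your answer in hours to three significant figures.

μ = GM = 6.674×10⁻¹¹ × 5.972×10²⁴ = 3.986×10¹⁴ m³/s².
r_p = 6371 + 182.8 = 6553.8 km = 6.5538×10⁶ m.
r_a = 6371 + 10380 = 16751 km = 1.6751×10⁷ m.
Semi-major axis a = (r_p + r_a)/2 = (6553.8 + 16751)/2 = 11652 km = 1.165×10⁷ m.
By Kepler's third law T = 2π√(a³/μ) = 2π × 1.992×10³ = 1.252×10⁴ s.
= 3.477 hours.

T ≈ 3.48 hours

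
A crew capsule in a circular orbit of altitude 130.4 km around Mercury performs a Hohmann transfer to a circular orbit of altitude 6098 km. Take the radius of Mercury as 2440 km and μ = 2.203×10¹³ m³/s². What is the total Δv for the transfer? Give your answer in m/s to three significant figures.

r₁ = 2440 + 130.4 = 2570.4 km = 2.5704×10⁶ m.
r₂ = 2440 + 6098 = 8538.0 km = 8.5380×10⁶ m.
Transfer ellipse a_t = (r₁ + r₂)/2 = 5.554×10⁶ m.
At r₁: circular v_c1 = √(μ/r₁) = 2928 m/s; transfer-periherm v_p = √[μ(2/r₁ − 1/a_t)] = 3630 m/s.
Δv₁ = v_p − v_c1 = 702.2 m/s.
At r₂: circular v_c2 = √(μ/r₂) = 1606 m/s; transfer-apoherm v_a = √[μ(2/r₂ − 1/a_t)] = 1093 m/s.
Δv₂ = v_c2 − v_a = 513.6 m/s.
Total Δv = Δv₁ + Δv₂ = 1216 m/s.

Δv_total ≈ 1220 m/s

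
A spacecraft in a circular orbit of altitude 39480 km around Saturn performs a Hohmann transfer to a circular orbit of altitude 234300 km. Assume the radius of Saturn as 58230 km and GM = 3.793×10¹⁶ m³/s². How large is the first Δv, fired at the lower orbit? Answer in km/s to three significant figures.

Δv ≈ 4.42 km/s

r₁ = 58230 + 39480 = 97710 km = 9.7710×10⁷ m.
r₂ = 58230 + 234300 = 292530 km = 2.9253×10⁸ m.
Transfer ellipse a_t = (r₁ + r₂)/2 = 1.951×10⁸ m.
At r₁: circular v_c1 = √(μ/r₁) = 19700 m/s; transfer-perikrone v_p = √[μ(2/r₁ − 1/a_t)] = 24120 m/s.
Δv₁ = v_p − v_c1 = 4422 m/s.
= 4.422 km/s.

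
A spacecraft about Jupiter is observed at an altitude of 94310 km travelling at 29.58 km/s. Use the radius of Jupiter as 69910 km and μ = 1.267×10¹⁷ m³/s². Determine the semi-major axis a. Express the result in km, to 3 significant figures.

r = 69910 + 94310 = 1.6422×10⁵ km = 1.642×10⁸ m.
Specific orbital energy ε = v²/2 − μ/r = (29580)²/2 − 1.267×10¹⁷/1.642×10⁸ = -3.340×10⁸ J/kg.
Since ε = −μ/(2a), a = −μ/(2ε) = 1.896×10⁸ m = 1.8965×10⁵ km.

a ≈ 1.90×10⁵ km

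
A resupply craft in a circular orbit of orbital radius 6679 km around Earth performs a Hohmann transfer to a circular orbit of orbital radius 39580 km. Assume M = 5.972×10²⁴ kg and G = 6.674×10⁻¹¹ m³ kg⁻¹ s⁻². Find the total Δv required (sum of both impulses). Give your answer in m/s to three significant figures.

Δv_total ≈ 3850 m/s

μ = GM = 6.674×10⁻¹¹ × 5.972×10²⁴ = 3.986×10¹⁴ m³/s².
r₁ = 6679 km = 6.679×10⁶ m.
r₂ = 39580 km = 3.958×10⁷ m.
Transfer ellipse a_t = (r₁ + r₂)/2 = 2.313×10⁷ m.
At r₁: circular v_c1 = √(μ/r₁) = 7725 m/s; transfer-perigee v_p = √[μ(2/r₁ − 1/a_t)] = 10110 m/s.
Δv₁ = v_p − v_c1 = 2380 m/s.
At r₂: circular v_c2 = √(μ/r₂) = 3173 m/s; transfer-apogee v_a = √[μ(2/r₂ − 1/a_t)] = 1705 m/s.
Δv₂ = v_c2 − v_a = 1468 m/s.
Total Δv = Δv₁ + Δv₂ = 3848 m/s.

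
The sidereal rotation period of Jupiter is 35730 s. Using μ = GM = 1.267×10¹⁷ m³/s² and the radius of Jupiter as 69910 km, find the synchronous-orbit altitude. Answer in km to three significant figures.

h_sync ≈ 90100 km

A synchronous orbit has period T, so by Kepler's third law a = (μT²/4π²)^(1/3).
μT²/4π² = 1.267×10¹⁷ × (3.573×10⁴)² / 39.48 = 4.097×10²⁴ m³.
a = 1.600×10⁸ m = 1.6002×10⁵ km.
Altitude h = a − R = 1.6002×10⁵ − 69910 = 90105 km.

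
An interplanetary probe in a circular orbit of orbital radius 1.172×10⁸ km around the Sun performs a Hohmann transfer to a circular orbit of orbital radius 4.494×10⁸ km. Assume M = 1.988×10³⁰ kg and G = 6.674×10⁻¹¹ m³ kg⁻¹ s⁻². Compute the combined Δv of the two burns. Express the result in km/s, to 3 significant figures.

μ = GM = 6.674×10⁻¹¹ × 1.988×10³⁰ = 1.327×10²⁰ m³/s².
r₁ = 1.172×10⁸ km = 1.172×10¹¹ m.
r₂ = 4.494×10⁸ km = 4.494×10¹¹ m.
Transfer ellipse a_t = (r₁ + r₂)/2 = 2.833×10¹¹ m.
At r₁: circular v_c1 = √(μ/r₁) = 33650 m/s; transfer-perihelion v_p = √[μ(2/r₁ − 1/a_t)] = 42380 m/s.
Δv₁ = v_p − v_c1 = 8731 m/s.
At r₂: circular v_c2 = √(μ/r₂) = 17180 m/s; transfer-aphelion v_a = √[μ(2/r₂ − 1/a_t)] = 11050 m/s.
Δv₂ = v_c2 − v_a = 6131 m/s.
Total Δv = Δv₁ + Δv₂ = 14860 m/s = 14.86 km/s.

Δv_total ≈ 14.9 km/s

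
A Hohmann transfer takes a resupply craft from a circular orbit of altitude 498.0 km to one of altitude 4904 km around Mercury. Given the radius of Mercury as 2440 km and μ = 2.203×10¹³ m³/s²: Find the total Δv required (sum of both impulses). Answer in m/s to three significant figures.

Δv_total ≈ 957 m/s

r₁ = 2440 + 498.0 = 2938.0 km = 2.9380×10⁶ m.
r₂ = 2440 + 4904 = 7344.0 km = 7.3440×10⁶ m.
Transfer ellipse a_t = (r₁ + r₂)/2 = 5.141×10⁶ m.
At r₁: circular v_c1 = √(μ/r₁) = 2738 m/s; transfer-periherm v_p = √[μ(2/r₁ − 1/a_t)] = 3273 m/s.
Δv₁ = v_p − v_c1 = 534.5 m/s.
At r₂: circular v_c2 = √(μ/r₂) = 1732 m/s; transfer-apoherm v_a = √[μ(2/r₂ − 1/a_t)] = 1309 m/s.
Δv₂ = v_c2 − v_a = 422.7 m/s.
Total Δv = Δv₁ + Δv₂ = 957.2 m/s.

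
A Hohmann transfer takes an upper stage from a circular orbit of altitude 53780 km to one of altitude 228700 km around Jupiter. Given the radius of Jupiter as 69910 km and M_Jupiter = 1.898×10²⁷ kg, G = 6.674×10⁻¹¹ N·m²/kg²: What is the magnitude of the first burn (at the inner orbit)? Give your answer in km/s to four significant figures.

μ = GM = 6.674×10⁻¹¹ × 1.898×10²⁷ = 1.267×10¹⁷ m³/s².
r₁ = 69910 + 53780 = 123690 km = 1.2369×10⁸ m.
r₂ = 69910 + 228700 = 298610 km = 2.9861×10⁸ m.
Transfer ellipse a_t = (r₁ + r₂)/2 = 2.112×10⁸ m.
At r₁: circular v_c1 = √(μ/r₁) = 32000 m/s; transfer-perijove v_p = √[μ(2/r₁ − 1/a_t)] = 38060 m/s.
Δv₁ = v_p − v_c1 = 6055 m/s.
= 6.055 km/s.

Δv ≈ 6.055 km/s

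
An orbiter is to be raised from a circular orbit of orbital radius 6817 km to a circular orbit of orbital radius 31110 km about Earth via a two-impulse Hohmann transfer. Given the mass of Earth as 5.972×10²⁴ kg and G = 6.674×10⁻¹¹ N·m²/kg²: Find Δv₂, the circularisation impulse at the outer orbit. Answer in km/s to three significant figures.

μ = GM = 6.674×10⁻¹¹ × 5.972×10²⁴ = 3.986×10¹⁴ m³/s².
r₁ = 6817 km = 6.817×10⁶ m.
r₂ = 31110 km = 3.111×10⁷ m.
Transfer ellipse a_t = (r₁ + r₂)/2 = 1.896×10⁷ m.
At r₁: circular v_c1 = √(μ/r₁) = 7646 m/s; transfer-perigee v_p = √[μ(2/r₁ − 1/a_t)] = 9794 m/s.
At r₂: circular v_c2 = √(μ/r₂) = 3579 m/s; transfer-apogee v_a = √[μ(2/r₂ − 1/a_t)] = 2146 m/s.
Δv₂ = v_c2 − v_a = 1433 m/s.
= 1.433 km/s.

Δv ≈ 1.43 km/s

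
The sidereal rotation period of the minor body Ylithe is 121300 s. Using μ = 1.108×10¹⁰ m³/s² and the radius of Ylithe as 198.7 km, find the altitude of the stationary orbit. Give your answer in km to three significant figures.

h_sync ≈ 1410 km

A synchronous orbit has period T, so by Kepler's third law a = (μT²/4π²)^(1/3).
μT²/4π² = 1.108×10¹⁰ × (1.213×10⁵)² / 39.48 = 4.130×10¹⁸ m³.
a = 1.604×10⁶ m = 1604.4 km.
Altitude h = a − R = 1604.4 − 198.7 = 1405.7 km.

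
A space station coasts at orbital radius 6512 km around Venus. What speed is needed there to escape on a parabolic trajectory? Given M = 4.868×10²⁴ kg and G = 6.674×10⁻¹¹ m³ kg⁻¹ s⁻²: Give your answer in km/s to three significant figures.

v_esc ≈ 9.99 km/s

μ = GM = 6.674×10⁻¹¹ × 4.868×10²⁴ = 3.249×10¹⁴ m³/s².
r = 6512 km = 6.512×10⁶ m.
Escape speed v_esc = √(2μ/r) = √(2 × 3.249×10¹⁴ / 6.512×10⁶) = √(9.978×10⁷) = 9989 m/s.
= 9.989 km/s.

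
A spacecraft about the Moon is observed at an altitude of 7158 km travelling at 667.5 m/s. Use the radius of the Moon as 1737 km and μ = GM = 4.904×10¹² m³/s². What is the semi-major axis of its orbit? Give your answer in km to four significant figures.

r = 1737 + 7158 = 8895.0 km = 8.895×10⁶ m.
Specific orbital energy ε = v²/2 − μ/r = (667.5)²/2 − 4.904×10¹²/8.895×10⁶ = -3.285×10⁵ J/kg.
Since ε = −μ/(2a), a = −μ/(2ε) = 7.463×10⁶ m = 7463.3 km.

a ≈ 7463 km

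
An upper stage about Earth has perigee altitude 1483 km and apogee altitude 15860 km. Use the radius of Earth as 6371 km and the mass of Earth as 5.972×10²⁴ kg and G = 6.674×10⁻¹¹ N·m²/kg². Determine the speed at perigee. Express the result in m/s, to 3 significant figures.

μ = GM = 6.674×10⁻¹¹ × 5.972×10²⁴ = 3.986×10¹⁴ m³/s².
r_p = 6371 + 1483 = 7854.0 km = 7.8540×10⁶ m.
r_a = 6371 + 15860 = 22231 km = 2.2231×10⁷ m.
Semi-major axis a = (r_p + r_a)/2 = 15042 km = 1.504×10⁷ m.
Vis-viva: v² = μ(2/r − 1/a) = 3.986×10¹⁴ × (2.546×10⁻⁷ − 6.648×10⁻⁸) = 7.500×10⁷ m²/s².
v = 8660 m/s.

v ≈ 8660 m/s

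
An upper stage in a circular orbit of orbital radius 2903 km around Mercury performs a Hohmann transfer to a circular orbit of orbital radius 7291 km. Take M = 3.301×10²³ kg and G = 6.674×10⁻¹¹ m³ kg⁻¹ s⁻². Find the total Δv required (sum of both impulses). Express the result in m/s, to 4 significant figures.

μ = GM = 6.674×10⁻¹¹ × 3.301×10²³ = 2.203×10¹³ m³/s².
r₁ = 2903 km = 2.903×10⁶ m.
r₂ = 7291 km = 7.291×10⁶ m.
Transfer ellipse a_t = (r₁ + r₂)/2 = 5.097×10⁶ m.
At r₁: circular v_c1 = √(μ/r₁) = 2755 m/s; transfer-periherm v_p = √[μ(2/r₁ − 1/a_t)] = 3295 m/s.
Δv₁ = v_p − v_c1 = 540.0 m/s.
At r₂: circular v_c2 = √(μ/r₂) = 1738 m/s; transfer-apoherm v_a = √[μ(2/r₂ − 1/a_t)] = 1312 m/s.
Δv₂ = v_c2 − v_a = 426.4 m/s.
Total Δv = Δv₁ + Δv₂ = 966.4 m/s.

Δv_total ≈ 966.4 m/s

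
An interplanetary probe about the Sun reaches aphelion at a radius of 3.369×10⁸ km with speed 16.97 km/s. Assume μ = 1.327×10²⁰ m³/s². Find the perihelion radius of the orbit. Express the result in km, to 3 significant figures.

r_a = 3.369×10¹¹ m.
Specific energy ε = v²/2 − μ/r = -2.499×10⁸ J/kg, so a = −μ/(2ε) = 2.655×10¹¹ m.
The apsides satisfy r_p + r_a = 2a, so the perihelion radius is 2a − r_a = 1.941×10¹¹ m = 1.9412×10⁸ km.

perihelion radius ≈ 1.94×10⁸ km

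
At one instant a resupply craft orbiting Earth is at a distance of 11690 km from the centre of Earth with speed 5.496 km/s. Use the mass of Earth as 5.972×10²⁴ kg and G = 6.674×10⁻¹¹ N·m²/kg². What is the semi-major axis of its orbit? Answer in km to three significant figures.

a ≈ 10500 km

μ = GM = 6.674×10⁻¹¹ × 5.972×10²⁴ = 3.986×10¹⁴ m³/s².
r = 1.169×10⁷ m.
Vis-viva rearranged: 1/a = 2/r − v²/μ = 1.711×10⁻⁷ − 7.579×10⁻⁸ = 9.530×10⁻⁸ m⁻¹.
a = 1.049×10⁷ m = 10493 km.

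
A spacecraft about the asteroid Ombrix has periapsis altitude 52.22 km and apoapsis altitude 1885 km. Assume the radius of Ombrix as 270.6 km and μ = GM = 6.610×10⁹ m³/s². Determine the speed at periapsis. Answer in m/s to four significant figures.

v ≈ 188.7 m/s

r_p = 270.6 + 52.22 = 322.82 km = 3.2282×10⁵ m.
r_a = 270.6 + 1885 = 2155.6 km = 2.1556×10⁶ m.
Semi-major axis a = (r_p + r_a)/2 = 1239.2 km = 1.239×10⁶ m.
Vis-viva: v² = μ(2/r − 1/a) = 6.610×10⁹ × (6.195×10⁻⁶ − 8.070×10⁻⁷) = 3.562×10⁴ m²/s².
v = 188.7 m/s.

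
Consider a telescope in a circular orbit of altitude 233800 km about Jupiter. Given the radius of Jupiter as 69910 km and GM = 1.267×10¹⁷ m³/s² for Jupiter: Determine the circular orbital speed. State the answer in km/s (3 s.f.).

v ≈ 20.4 km/s

r = 69910 + 233800 = 303710 km = 3.0371×10⁸ m.
For a circular orbit v = √(μ/r) = √(1.267×10¹⁷ / 3.037×10⁸) = √(4.172×10⁸) = 20420 m/s.
That is 20.42 km/s.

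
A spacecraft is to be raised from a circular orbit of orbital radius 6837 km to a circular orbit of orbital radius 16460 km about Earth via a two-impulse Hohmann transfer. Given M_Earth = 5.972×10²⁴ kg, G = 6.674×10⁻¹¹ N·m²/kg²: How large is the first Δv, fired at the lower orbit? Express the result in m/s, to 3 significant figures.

Δv ≈ 1440 m/s

μ = GM = 6.674×10⁻¹¹ × 5.972×10²⁴ = 3.986×10¹⁴ m³/s².
r₁ = 6837 km = 6.837×10⁶ m.
r₂ = 16460 km = 1.646×10⁷ m.
Transfer ellipse a_t = (r₁ + r₂)/2 = 1.165×10⁷ m.
At r₁: circular v_c1 = √(μ/r₁) = 7635 m/s; transfer-perigee v_p = √[μ(2/r₁ − 1/a_t)] = 9076 m/s.
Δv₁ = v_p − v_c1 = 1441 m/s.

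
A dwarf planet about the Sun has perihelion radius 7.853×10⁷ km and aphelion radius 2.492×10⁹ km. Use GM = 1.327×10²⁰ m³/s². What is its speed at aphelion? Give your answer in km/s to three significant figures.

v ≈ 1.80 km/s

Semi-major axis a = (r_p + r_a)/2 = 1.2853×10⁹ km = 1.285×10¹² m.
Vis-viva: v² = μ(2/r − 1/a) = 1.327×10²⁰ × (8.026×10⁻¹³ − 7.780×10⁻¹³) = 3.254×10⁶ m²/s².
v = 1804 m/s = 1.804 km/s.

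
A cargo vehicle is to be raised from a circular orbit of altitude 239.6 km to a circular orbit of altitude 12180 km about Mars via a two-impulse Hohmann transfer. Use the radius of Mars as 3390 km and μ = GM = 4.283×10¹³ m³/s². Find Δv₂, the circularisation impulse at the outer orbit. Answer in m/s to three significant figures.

r₁ = 3390 + 239.6 = 3629.6 km = 3.6296×10⁶ m.
r₂ = 3390 + 12180 = 15570 km = 1.5570×10⁷ m.
Transfer ellipse a_t = (r₁ + r₂)/2 = 9.600×10⁶ m.
At r₁: circular v_c1 = √(μ/r₁) = 3435 m/s; transfer-periapsis v_p = √[μ(2/r₁ − 1/a_t)] = 4375 m/s.
At r₂: circular v_c2 = √(μ/r₂) = 1659 m/s; transfer-apoapsis v_a = √[μ(2/r₂ − 1/a_t)] = 1020 m/s.
Δv₂ = v_c2 − v_a = 638.7 m/s.

Δv ≈ 639 m/s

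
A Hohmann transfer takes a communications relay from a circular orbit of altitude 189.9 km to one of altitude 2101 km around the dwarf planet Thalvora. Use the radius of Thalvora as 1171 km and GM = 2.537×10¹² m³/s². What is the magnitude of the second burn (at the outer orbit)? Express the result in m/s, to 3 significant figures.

Δv ≈ 206 m/s

r₁ = 1171 + 189.9 = 1360.9 km = 1.3609×10⁶ m.
r₂ = 1171 + 2101 = 3272.0 km = 3.2720×10⁶ m.
Transfer ellipse a_t = (r₁ + r₂)/2 = 2.316×10⁶ m.
At r₁: circular v_c1 = √(μ/r₁) = 1365 m/s; transfer-periapsis v_p = √[μ(2/r₁ − 1/a_t)] = 1623 m/s.
At r₂: circular v_c2 = √(μ/r₂) = 880.5 m/s; transfer-apoapsis v_a = √[μ(2/r₂ − 1/a_t)] = 674.9 m/s.
Δv₂ = v_c2 − v_a = 205.6 m/s.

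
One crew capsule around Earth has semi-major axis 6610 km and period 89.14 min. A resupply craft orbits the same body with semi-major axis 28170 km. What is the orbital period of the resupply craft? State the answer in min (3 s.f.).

Kepler's third law: T² ∝ a³, so T₂ = T₁ (a₂/a₁)^(3/2).
a₂/a₁ = 4.262, (a₂/a₁)^(3/2) = 8.798.
T₂ = 89.14 × 8.798 = 784.2 min.

T₂ ≈ 784 min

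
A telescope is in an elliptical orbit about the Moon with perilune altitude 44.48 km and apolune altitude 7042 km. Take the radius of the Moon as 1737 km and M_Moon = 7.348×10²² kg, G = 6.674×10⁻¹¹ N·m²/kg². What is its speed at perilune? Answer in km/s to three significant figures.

v ≈ 2.14 km/s

μ = GM = 6.674×10⁻¹¹ × 7.348×10²² = 4.904×10¹² m³/s².
r_p = 1737 + 44.48 = 1781.5 km = 1.7815×10⁶ m.
r_a = 1737 + 7042 = 8779.0 km = 8.7790×10⁶ m.
Semi-major axis a = (r_p + r_a)/2 = 5280.2 km = 5.280×10⁶ m.
Vis-viva: v² = μ(2/r − 1/a) = 4.904×10¹² × (1.123×10⁻⁶ − 1.894×10⁻⁷) = 4.577×10⁶ m²/s².
v = 2139 m/s = 2.139 km/s.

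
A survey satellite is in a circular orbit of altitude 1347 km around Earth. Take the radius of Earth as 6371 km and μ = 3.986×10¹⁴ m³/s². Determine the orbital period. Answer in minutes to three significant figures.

T ≈ 112 minutes

r = 6371 + 1347 = 7718.0 km = 7.7180×10⁶ m.
Kepler's third law: T = 2π√(r³/μ) = 2π√((7.718×10⁶)³ / 3.986×10¹⁴).
r³/μ = 1.153×10⁶ s², so T = 2π × 1.074×10³ = 6.748×10³ s.
Converting: 6.748×10³ s ÷ 60.00 = 112.5 minutes.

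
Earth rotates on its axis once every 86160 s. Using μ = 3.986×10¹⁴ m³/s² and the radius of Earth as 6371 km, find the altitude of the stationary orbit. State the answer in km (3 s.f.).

h_sync ≈ 35800 km

A synchronous orbit has period T, so by Kepler's third law a = (μT²/4π²)^(1/3).
μT²/4π² = 3.986×10¹⁴ × (8.616×10⁴)² / 39.48 = 7.495×10²² m³.
a = 4.216×10⁷ m = 42163 km.
Altitude h = a − R = 42163 − 6371 = 35792 km.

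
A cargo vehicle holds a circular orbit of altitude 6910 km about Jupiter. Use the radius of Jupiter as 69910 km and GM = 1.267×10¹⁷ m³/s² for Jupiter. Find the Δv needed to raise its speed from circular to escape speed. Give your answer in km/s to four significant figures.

r = 69910 + 6910 = 76820 km = 7.6820×10⁷ m.
Circular speed v_c = √(μ/r) = 40610 m/s.
Escape speed v_esc = √(2μ/r) = √2 × v_c = 57430 m/s.
Δv = v_esc − v_c = 16820 m/s = 16.82 km/s.

Δv ≈ 16.82 km/s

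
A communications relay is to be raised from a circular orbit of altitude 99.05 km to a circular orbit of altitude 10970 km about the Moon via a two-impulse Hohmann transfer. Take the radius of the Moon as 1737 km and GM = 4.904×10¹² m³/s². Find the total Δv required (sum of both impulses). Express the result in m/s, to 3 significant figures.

r₁ = 1737 + 99.05 = 1836.0 km = 1.8360×10⁶ m.
r₂ = 1737 + 10970 = 12707 km = 1.2707×10⁷ m.
Transfer ellipse a_t = (r₁ + r₂)/2 = 7.272×10⁶ m.
At r₁: circular v_c1 = √(μ/r₁) = 1634 m/s; transfer-perilune v_p = √[μ(2/r₁ − 1/a_t)] = 2160 m/s.
Δv₁ = v_p − v_c1 = 526.1 m/s.
At r₂: circular v_c2 = √(μ/r₂) = 621.2 m/s; transfer-apolune v_a = √[μ(2/r₂ − 1/a_t)] = 312.2 m/s.
Δv₂ = v_c2 − v_a = 309.1 m/s.
Total Δv = Δv₁ + Δv₂ = 835.2 m/s.

Δv_total ≈ 835 m/s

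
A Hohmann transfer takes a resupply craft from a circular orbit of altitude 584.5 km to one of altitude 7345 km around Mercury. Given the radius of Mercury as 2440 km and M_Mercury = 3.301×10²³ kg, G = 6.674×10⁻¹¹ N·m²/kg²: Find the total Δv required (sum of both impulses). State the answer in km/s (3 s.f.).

Δv_total ≈ 1.11 km/s

μ = GM = 6.674×10⁻¹¹ × 3.301×10²³ = 2.203×10¹³ m³/s².
r₁ = 2440 + 584.5 = 3024.5 km = 3.0245×10⁶ m.
r₂ = 2440 + 7345 = 9785.0 km = 9.7850×10⁶ m.
Transfer ellipse a_t = (r₁ + r₂)/2 = 6.405×10⁶ m.
At r₁: circular v_c1 = √(μ/r₁) = 2699 m/s; transfer-periherm v_p = √[μ(2/r₁ − 1/a_t)] = 3336 m/s.
Δv₁ = v_p − v_c1 = 637.0 m/s.
At r₂: circular v_c2 = √(μ/r₂) = 1500 m/s; transfer-apoherm v_a = √[μ(2/r₂ − 1/a_t)] = 1031 m/s.
Δv₂ = v_c2 − v_a = 469.4 m/s.
Total Δv = Δv₁ + Δv₂ = 1106 m/s = 1.106 km/s.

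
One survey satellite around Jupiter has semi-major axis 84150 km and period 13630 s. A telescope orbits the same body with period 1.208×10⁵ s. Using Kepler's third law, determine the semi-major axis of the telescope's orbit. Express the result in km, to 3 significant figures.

a₂ ≈ 3.60×10⁵ km

Kepler's third law: a³ ∝ T², so a₂ = a₁ (T₂/T₁)^(2/3).
T₂/T₁ = 8.863, (T₂/T₁)^(2/3) = 4.283.
a₂ = 84150 × 4.283 = 3.604×10⁵ km.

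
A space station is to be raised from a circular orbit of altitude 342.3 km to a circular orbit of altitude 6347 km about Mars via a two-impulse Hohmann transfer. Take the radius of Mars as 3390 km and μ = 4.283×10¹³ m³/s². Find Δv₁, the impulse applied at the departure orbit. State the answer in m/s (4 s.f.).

r₁ = 3390 + 342.3 = 3732.3 km = 3.7323×10⁶ m.
r₂ = 3390 + 6347 = 9737.0 km = 9.7370×10⁶ m.
Transfer ellipse a_t = (r₁ + r₂)/2 = 6.735×10⁶ m.
At r₁: circular v_c1 = √(μ/r₁) = 3388 m/s; transfer-periapsis v_p = √[μ(2/r₁ − 1/a_t)] = 4073 m/s.
Δv₁ = v_p − v_c1 = 685.7 m/s.

Δv ≈ 685.7 m/s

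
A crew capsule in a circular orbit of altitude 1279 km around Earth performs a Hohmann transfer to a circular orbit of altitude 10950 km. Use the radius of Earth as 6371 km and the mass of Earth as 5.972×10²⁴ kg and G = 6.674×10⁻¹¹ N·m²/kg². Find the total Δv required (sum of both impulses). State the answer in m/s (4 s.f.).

Δv_total ≈ 2326 m/s

μ = GM = 6.674×10⁻¹¹ × 5.972×10²⁴ = 3.986×10¹⁴ m³/s².
r₁ = 6371 + 1279 = 7650.0 km = 7.6500×10⁶ m.
r₂ = 6371 + 10950 = 17321 km = 1.7321×10⁷ m.
Transfer ellipse a_t = (r₁ + r₂)/2 = 1.249×10⁷ m.
At r₁: circular v_c1 = √(μ/r₁) = 7218 m/s; transfer-perigee v_p = √[μ(2/r₁ − 1/a_t)] = 8502 m/s.
Δv₁ = v_p − v_c1 = 1284 m/s.
At r₂: circular v_c2 = √(μ/r₂) = 4797 m/s; transfer-apogee v_a = √[μ(2/r₂ − 1/a_t)] = 3755 m/s.
Δv₂ = v_c2 − v_a = 1042 m/s.
Total Δv = Δv₁ + Δv₂ = 2326 m/s.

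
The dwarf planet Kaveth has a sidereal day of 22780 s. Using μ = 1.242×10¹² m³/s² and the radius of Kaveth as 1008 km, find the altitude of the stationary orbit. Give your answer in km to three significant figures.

h_sync ≈ 1530 km

A synchronous orbit has period T, so by Kepler's third law a = (μT²/4π²)^(1/3).
μT²/4π² = 1.242×10¹² × (2.278×10⁴)² / 39.48 = 1.633×10¹⁹ m³.
a = 2.537×10⁶ m = 2536.8 km.
Altitude h = a − R = 2536.8 − 1008 = 1528.8 km.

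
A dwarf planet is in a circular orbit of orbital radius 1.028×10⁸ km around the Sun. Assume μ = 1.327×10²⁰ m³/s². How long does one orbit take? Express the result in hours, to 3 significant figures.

r = 1.028×10⁸ km = 1.028×10¹¹ m.
Kepler's third law: T = 2π√(r³/μ) = 2π√((1.028×10¹¹)³ / 1.327×10²⁰).
r³/μ = 8.187×10¹² s², so T = 2π × 2.861×10⁶ = 1.798×10⁷ s.
Converting: 1.798×10⁷ s ÷ 3600 = 4994 hours.

T ≈ 4990 hours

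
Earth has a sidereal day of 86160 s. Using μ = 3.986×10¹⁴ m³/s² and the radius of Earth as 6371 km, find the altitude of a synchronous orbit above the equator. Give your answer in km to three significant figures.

A synchronous orbit has period T, so by Kepler's third law a = (μT²/4π²)^(1/3).
μT²/4π² = 3.986×10¹⁴ × (8.616×10⁴)² / 39.48 = 7.495×10²² m³.
a = 4.216×10⁷ m = 42163 km.
Altitude h = a − R = 42163 − 6371 = 35792 km.

h_sync ≈ 35800 km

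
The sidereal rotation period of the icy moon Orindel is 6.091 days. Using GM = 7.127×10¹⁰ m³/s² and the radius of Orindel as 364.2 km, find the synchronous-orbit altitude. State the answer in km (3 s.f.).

T = 6.091 days = 5.263×10⁵ s.
A synchronous orbit has period T, so by Kepler's third law a = (μT²/4π²)^(1/3).
μT²/4π² = 7.127×10¹⁰ × (5.263×10⁵)² / 39.48 = 5.000×10²⁰ m³.
a = 7.937×10⁶ m = 7936.9 km.
Altitude h = a − R = 7936.9 − 364.2 = 7572.7 km.

h_sync ≈ 7570 km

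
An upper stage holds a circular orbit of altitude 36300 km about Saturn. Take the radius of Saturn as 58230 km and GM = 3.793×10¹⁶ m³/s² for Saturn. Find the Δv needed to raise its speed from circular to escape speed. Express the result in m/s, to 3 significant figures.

Δv ≈ 8300 m/s

r = 58230 + 36300 = 94530 km = 9.4530×10⁷ m.
Circular speed v_c = √(μ/r) = 20030 m/s.
Escape speed v_esc = √(2μ/r) = √2 × v_c = 28330 m/s.
Δv = v_esc − v_c = 8297 m/s.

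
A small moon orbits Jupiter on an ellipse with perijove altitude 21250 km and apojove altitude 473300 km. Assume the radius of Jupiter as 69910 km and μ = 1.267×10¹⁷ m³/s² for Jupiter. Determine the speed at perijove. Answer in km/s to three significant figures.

r_p = 69910 + 21250 = 91160 km = 9.1160×10⁷ m.
r_a = 69910 + 473300 = 543210 km = 5.4321×10⁸ m.
Semi-major axis a = (r_p + r_a)/2 = 3.1718×10⁵ km = 3.172×10⁸ m.
Vis-viva: v² = μ(2/r − 1/a) = 1.267×10¹⁷ × (2.194×10⁻⁸ − 3.153×10⁻⁹) = 2.380×10⁹ m²/s².
v = 48790 m/s = 48.79 km/s.

v ≈ 48.8 km/s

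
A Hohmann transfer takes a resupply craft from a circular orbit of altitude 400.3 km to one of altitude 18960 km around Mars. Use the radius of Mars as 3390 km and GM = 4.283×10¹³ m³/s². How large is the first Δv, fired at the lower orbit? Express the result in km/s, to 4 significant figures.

r₁ = 3390 + 400.3 = 3790.3 km = 3.7903×10⁶ m.
r₂ = 3390 + 18960 = 22350 km = 2.2350×10⁷ m.
Transfer ellipse a_t = (r₁ + r₂)/2 = 1.307×10⁷ m.
At r₁: circular v_c1 = √(μ/r₁) = 3362 m/s; transfer-periapsis v_p = √[μ(2/r₁ − 1/a_t)] = 4396 m/s.
Δv₁ = v_p − v_c1 = 1034 m/s.
= 1.034 km/s.

Δv ≈ 1.034 km/s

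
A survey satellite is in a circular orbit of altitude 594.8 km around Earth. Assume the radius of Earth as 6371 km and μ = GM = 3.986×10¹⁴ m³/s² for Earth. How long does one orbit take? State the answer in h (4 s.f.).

r = 6371 + 594.8 = 6965.8 km = 6.9658×10⁶ m.
Kepler's third law: T = 2π√(r³/μ) = 2π√((6.966×10⁶)³ / 3.986×10¹⁴).
r³/μ = 8.480×10⁵ s², so T = 2π × 9.208×10² = 5.786×10³ s.
Converting: 5.786×10³ s ÷ 3600 = 1.607 h.

T ≈ 1.607 h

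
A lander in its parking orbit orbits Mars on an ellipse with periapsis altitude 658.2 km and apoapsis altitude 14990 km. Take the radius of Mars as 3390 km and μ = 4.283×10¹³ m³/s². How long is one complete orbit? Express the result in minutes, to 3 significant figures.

r_p = 3390 + 658.2 = 4048.2 km = 4.0482×10⁶ m.
r_a = 3390 + 14990 = 18380 km = 1.8380×10⁷ m.
Semi-major axis a = (r_p + r_a)/2 = (4048.2 + 18380)/2 = 11214 km = 1.121×10⁷ m.
By Kepler's third law T = 2π√(a³/μ) = 2π × 5.738×10³ = 3.605×10⁴ s.
= 600.9 minutes.

T ≈ 601 minutes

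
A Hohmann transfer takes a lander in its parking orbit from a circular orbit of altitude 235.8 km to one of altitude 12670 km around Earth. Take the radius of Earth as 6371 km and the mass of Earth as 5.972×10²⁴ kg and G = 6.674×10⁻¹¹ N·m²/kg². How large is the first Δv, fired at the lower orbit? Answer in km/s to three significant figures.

Δv ≈ 1.70 km/s

μ = GM = 6.674×10⁻¹¹ × 5.972×10²⁴ = 3.986×10¹⁴ m³/s².
r₁ = 6371 + 235.8 = 6606.8 km = 6.6068×10⁶ m.
r₂ = 6371 + 12670 = 19041 km = 1.9041×10⁷ m.
Transfer ellipse a_t = (r₁ + r₂)/2 = 1.282×10⁷ m.
At r₁: circular v_c1 = √(μ/r₁) = 7767 m/s; transfer-perigee v_p = √[μ(2/r₁ − 1/a_t)] = 9464 m/s.
Δv₁ = v_p − v_c1 = 1697 m/s.
= 1.697 km/s.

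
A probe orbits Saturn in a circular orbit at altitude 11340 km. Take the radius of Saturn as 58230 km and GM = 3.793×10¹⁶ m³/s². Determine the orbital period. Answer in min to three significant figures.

r = 58230 + 11340 = 69570 km = 6.9570×10⁷ m.
Kepler's third law: T = 2π√(r³/μ) = 2π√((6.957×10⁷)³ / 3.793×10¹⁶).
r³/μ = 8.877×10⁶ s², so T = 2π × 2.979×10³ = 1.872×10⁴ s.
Converting: 1.872×10⁴ s ÷ 60.00 = 312.0 min.

T ≈ 312 min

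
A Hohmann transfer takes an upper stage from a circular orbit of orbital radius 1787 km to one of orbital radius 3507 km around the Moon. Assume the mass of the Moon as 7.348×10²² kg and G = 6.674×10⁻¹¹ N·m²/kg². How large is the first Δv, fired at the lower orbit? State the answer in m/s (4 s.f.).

Δv ≈ 250.2 m/s

μ = GM = 6.674×10⁻¹¹ × 7.348×10²² = 4.904×10¹² m³/s².
r₁ = 1787 km = 1.787×10⁶ m.
r₂ = 3507 km = 3.507×10⁶ m.
Transfer ellipse a_t = (r₁ + r₂)/2 = 2.647×10⁶ m.
At r₁: circular v_c1 = √(μ/r₁) = 1657 m/s; transfer-perilune v_p = √[μ(2/r₁ − 1/a_t)] = 1907 m/s.
Δv₁ = v_p − v_c1 = 250.2 m/s.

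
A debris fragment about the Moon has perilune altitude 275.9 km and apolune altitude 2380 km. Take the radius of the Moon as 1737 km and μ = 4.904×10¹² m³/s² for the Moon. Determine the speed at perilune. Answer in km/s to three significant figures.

r_p = 1737 + 275.9 = 2012.9 km = 2.0129×10⁶ m.
r_a = 1737 + 2380 = 4117.0 km = 4.1170×10⁶ m.
Semi-major axis a = (r_p + r_a)/2 = 3064.9 km = 3.065×10⁶ m.
Vis-viva: v² = μ(2/r − 1/a) = 4.904×10¹² × (9.936×10⁻⁷ − 3.263×10⁻⁷) = 3.273×10⁶ m²/s².
v = 1809 m/s = 1.809 km/s.

v ≈ 1.81 km/s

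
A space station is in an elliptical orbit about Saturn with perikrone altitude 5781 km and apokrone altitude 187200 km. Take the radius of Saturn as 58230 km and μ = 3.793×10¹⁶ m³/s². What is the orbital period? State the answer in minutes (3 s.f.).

T ≈ 1030 minutes

r_p = 58230 + 5781 = 64011 km = 6.4011×10⁷ m.
r_a = 58230 + 187200 = 245430 km = 2.4543×10⁸ m.
Semi-major axis a = (r_p + r_a)/2 = (64011 + 2.4543×10⁵)/2 = 1.5472×10⁵ km = 1.547×10⁸ m.
By Kepler's third law T = 2π√(a³/μ) = 2π × 9.882×10³ = 6.209×10⁴ s.
= 1035 minutes.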